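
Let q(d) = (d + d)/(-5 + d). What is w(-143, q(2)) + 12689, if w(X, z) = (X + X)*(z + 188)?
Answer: -122093/3 ≈ -40698.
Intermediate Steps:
q(d) = 2*d/(-5 + d) (q(d) = (2*d)/(-5 + d) = 2*d/(-5 + d))
w(X, z) = 2*X*(188 + z) (w(X, z) = (2*X)*(188 + z) = 2*X*(188 + z))
w(-143, q(2)) + 12689 = 2*(-143)*(188 + 2*2/(-5 + 2)) + 12689 = 2*(-143)*(188 + 2*2/(-3)) + 12689 = 2*(-143)*(188 + 2*2*(-⅓)) + 12689 = 2*(-143)*(188 - 4/3) + 12689 = 2*(-143)*(560/3) + 12689 = -160160/3 + 12689 = -122093/3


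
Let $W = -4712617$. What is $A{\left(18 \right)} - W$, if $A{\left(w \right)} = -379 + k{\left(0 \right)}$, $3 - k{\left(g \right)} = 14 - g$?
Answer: $4712227$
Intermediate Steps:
$k{\left(g \right)} = -11 + g$ ($k{\left(g \right)} = 3 - \left(14 - g\right) = 3 + \left(-14 + g\right) = -11 + g$)
$A{\left(w \right)} = -390$ ($A{\left(w \right)} = -379 + \left(-11 + 0\right) = -379 - 11 = -390$)
$A{\left(18 \right)} - W = -390 - -4712617 = -390 + 4712617 = 4712227$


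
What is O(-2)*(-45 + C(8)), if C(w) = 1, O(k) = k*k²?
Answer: 352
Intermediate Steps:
O(k) = k³
O(-2)*(-45 + C(8)) = (-2)³*(-45 + 1) = -8*(-44) = 352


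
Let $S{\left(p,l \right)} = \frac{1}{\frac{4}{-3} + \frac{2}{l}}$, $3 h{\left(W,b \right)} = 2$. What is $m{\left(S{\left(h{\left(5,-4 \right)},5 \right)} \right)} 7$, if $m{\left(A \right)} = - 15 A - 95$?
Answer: $- \frac{1105}{2} \approx -552.5$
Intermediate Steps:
$h{\left(W,b \right)} = \frac{2}{3}$ ($h{\left(W,b \right)} = \frac{1}{3} \cdot 2 = \frac{2}{3}$)
$S{\left(p,l \right)} = \frac{1}{- \frac{4}{3} + \frac{2}{l}}$ ($S{\left(p,l \right)} = \frac{1}{4 \left(- \frac{1}{3}\right) + \frac{2}{l}} = \frac{1}{- \frac{4}{3} + \frac{2}{l}}$)
$m{\left(A \right)} = -95 - 15 A$
$m{\left(S{\left(h{\left(5,-4 \right)},5 \right)} \right)} 7 = \left(-95 - 15 \left(\left(-3\right) 5 \frac{1}{-6 + 4 \cdot 5}\right)\right) 7 = \left(-95 - 15 \left(\left(-3\right) 5 \frac{1}{-6 + 20}\right)\right) 7 = \left(-95 - 15 \left(\left(-3\right) 5 \cdot \frac{1}{14}\right)\right) 7 = \left(-95 - - \frac{225}{14}\right) 7 = \left(-95 + \frac{225}{14}\right) 7 = \left(- \frac{1105}{14}\right) 7 = - \frac{1105}{2}$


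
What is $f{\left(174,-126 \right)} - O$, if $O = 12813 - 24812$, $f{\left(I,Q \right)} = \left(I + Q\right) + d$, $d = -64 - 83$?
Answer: $11900$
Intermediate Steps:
$d = -147$
$f{\left(I,Q \right)} = -147 + I + Q$ ($f{\left(I,Q \right)} = \left(I + Q\right) - 147 = -147 + I + Q$)
$O = -11999$ ($O = 12813 - 24812 = -11999$)
$f{\left(174,-126 \right)} - O = \left(-147 + 174 - 126\right) - -11999 = -99 + 11999 = 11900$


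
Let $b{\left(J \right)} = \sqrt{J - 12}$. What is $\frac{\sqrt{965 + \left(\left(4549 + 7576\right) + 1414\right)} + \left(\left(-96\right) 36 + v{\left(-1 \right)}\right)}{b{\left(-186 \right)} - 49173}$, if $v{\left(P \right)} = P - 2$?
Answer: $\frac{18898823}{268664903} - \frac{229474 \sqrt{74}}{805994709} - \frac{28 i \sqrt{407}}{805994709} + \frac{1153 i \sqrt{22}}{268664903} \approx 0.067894 + 1.9428 \cdot 10^{-5} i$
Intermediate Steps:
$b{\left(J \right)} = \sqrt{-12 + J}$
$v{\left(P \right)} = -2 + P$
$\frac{\sqrt{965 + \left(\left(4549 + 7576\right) + 1414\right)} + \left(\left(-96\right) 36 + v{\left(-1 \right)}\right)}{b{\left(-186 \right)} - 49173} = \frac{\sqrt{965 + \left(\left(4549 + 7576\right) + 1414\right)} - 3459}{\sqrt{-12 - 186} - 49173} = \frac{\sqrt{965 + \left(12125 + 1414\right)} - 3459}{\sqrt{-198} - 49173} = \frac{\sqrt{965 + 13539} - 3459}{3 i \sqrt{22} - 49173} = \frac{\sqrt{14504} - 3459}{-49173 + 3 i \sqrt{22}} = \frac{14 \sqrt{74} - 3459}{-49173 + 3 i \sqrt{22}} = \frac{-3459 + 14 \sqrt{74}}{-49173 + 3 i \sqrt{22}}$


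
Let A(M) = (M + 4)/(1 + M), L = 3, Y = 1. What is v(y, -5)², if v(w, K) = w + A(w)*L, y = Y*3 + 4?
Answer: 7921/64 ≈ 123.77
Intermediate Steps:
y = 7 (y = 1*3 + 4 = 3 + 4 = 7)
A(M) = (4 + M)/(1 + M)
v(w, K) = w + 3*(4 + w)/(1 + w) (v(w, K) = w + ((4 + w)/(1 + w))*3 = w + 3*(4 + w)/(1 + w))
v(y, -5)² = ((12 + 7² + 4*7)/(1 + 7))² = ((12 + 49 + 28)/8)² = ((⅛)*89)² = (89/8)² = 7921/64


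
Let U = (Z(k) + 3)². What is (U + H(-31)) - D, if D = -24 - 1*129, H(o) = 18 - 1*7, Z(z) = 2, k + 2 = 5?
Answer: 189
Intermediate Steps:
k = 3 (k = -2 + 5 = 3)
H(o) = 11 (H(o) = 18 - 7 = 11)
U = 25 (U = (2 + 3)² = 5² = 25)
D = -153 (D = -24 - 129 = -153)
(U + H(-31)) - D = (25 + 11) - 1*(-153) = 36 + 153 = 189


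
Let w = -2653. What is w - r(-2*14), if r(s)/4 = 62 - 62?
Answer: -2653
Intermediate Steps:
r(s) = 0 (r(s) = 4*(62 - 62) = 4*0 = 0)
w - r(-2*14) = -2653 - 1*0 = -2653 + 0 = -2653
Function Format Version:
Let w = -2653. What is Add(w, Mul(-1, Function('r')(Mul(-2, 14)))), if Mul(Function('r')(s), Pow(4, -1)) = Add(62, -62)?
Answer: -2653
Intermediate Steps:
Function('r')(s) = 0 (Function('r')(s) = Mul(4, Add(62, -62)) = Mul(4, 0) = 0)
Add(w, Mul(-1, Function('r')(Mul(-2, 14)))) = Add(-2653, Mul(-1, 0)) = Add(-2653, 0) = -2653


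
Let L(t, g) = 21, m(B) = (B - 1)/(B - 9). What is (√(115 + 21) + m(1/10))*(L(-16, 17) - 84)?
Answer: -567/89 - 126*√34 ≈ -741.07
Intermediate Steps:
m(B) = (-1 + B)/(-9 + B)
(√(115 + 21) + m(1/10))*(L(-16, 17) - 84) = (√(115 + 21) + (-1 + 1/10)/(-9 + 1/10))*(21 - 84) = (√136 + (-1 + 1*(⅒))/(-9 + 1*(⅒)))*(-63) = (2*√34 + (-1 + ⅒)/(-9 + ⅒))*(-63) = (2*√34 - 9/10/(-89/10))*(-63) = (2*√34 - 10/89*(-9/10))*(-63) = (2*√34 + 9/89)*(-63) = (9/89 + 2*√34)*(-63) = -567/89 - 126*√34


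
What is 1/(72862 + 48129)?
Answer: 1/120991 ≈ 8.2651e-6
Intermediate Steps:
1/(72862 + 48129) = 1/120991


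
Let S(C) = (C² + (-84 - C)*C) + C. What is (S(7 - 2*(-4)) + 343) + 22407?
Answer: 21505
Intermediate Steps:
S(C) = C + C² + C*(-84 - C) (S(C) = (C² + C*(-84 - C)) + C = C + C² + C*(-84 - C))
(S(7 - 2*(-4)) + 343) + 22407 = (-83*(7 - 2*(-4)) + 343) + 22407 = (-83*(7 + 8) + 343) + 22407 = (-83*15 + 343) + 22407 = (-1245 + 343) + 22407 = -902 + 22407 = 21505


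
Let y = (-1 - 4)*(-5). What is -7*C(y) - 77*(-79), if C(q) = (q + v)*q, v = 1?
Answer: 1533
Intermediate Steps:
y = 25 (y = -5*(-5) = 25)
C(q) = q*(1 + q) (C(q) = (q + 1)*q = (1 + q)*q = q*(1 + q))
-7*C(y) - 77*(-79) = -175*(1 + 25) - 77*(-79) = -175*26 + 6083 = -7*650 + 6083 = -4550 + 6083 = 1533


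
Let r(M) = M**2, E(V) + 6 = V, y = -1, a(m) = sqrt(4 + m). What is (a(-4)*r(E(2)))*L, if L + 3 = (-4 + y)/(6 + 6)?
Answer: 0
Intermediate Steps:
E(V) = -6 + V
L = -41/12 (L = -3 + (-4 - 1)/(6 + 6) = -3 - 5/12 = -41/12 ≈ -3.4167)
(a(-4)*r(E(2)))*L = (sqrt(4 - 4)*(-6 + 2)**2)*(-41/12) = (sqrt(0)*(-4)**2)*(-41/12) = (0*16)*(-41/12) = 0*(-41/12) = 0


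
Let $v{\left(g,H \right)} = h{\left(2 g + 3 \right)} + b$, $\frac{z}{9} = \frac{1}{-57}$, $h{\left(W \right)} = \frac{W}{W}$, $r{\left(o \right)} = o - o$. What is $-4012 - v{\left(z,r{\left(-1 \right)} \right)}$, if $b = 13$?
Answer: $-4026$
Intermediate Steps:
$r{\left(o \right)} = 0$
$h{\left(W \right)} = 1$
$z = - \frac{3}{19}$ ($z = \frac{9}{-57} = 9 \left(- \frac{1}{57}\right) = - \frac{3}{19} \approx -0.15789$)
$v{\left(g,H \right)} = 14$ ($v{\left(g,H \right)} = 1 + 13 = 14$)
$-4012 - v{\left(z,r{\left(-1 \right)} \right)} = -4012 - 14 = -4026$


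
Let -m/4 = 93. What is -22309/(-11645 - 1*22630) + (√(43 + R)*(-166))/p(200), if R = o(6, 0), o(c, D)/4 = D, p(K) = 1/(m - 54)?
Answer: 22309/34275 + 70716*√43 ≈ 4.6372e+5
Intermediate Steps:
m = -372 (m = -4*93 = -372)
p(K) = -1/426 (p(K) = 1/(-372 - 54) = 1/(-426) = -1/426)
o(c, D) = 4*D
R = 0 (R = 4*0 = 0)
-22309/(-11645 - 1*22630) + (√(43 + R)*(-166))/p(200) = -22309/(-11645 - 1*22630) + (√(43 + 0)*(-166))/(-1/426) = -22309/(-11645 - 22630) + (√43*(-166))*(-426) = -22309/(-34275) - 166*√43*(-426) = -22309*(-1/34275) + 70716*√43 = 22309/34275 + 70716*√43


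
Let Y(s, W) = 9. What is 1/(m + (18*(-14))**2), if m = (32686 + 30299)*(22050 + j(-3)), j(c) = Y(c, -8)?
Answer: 1/1389449619 ≈ 7.1971e-10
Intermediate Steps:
j(c) = 9
m = 1389386115 (m = (32686 + 30299)*(22050 + 9) = 62985*22059 = 1389386115)
1/(m + (18*(-14))**2) = 1/(1389386115 + (18*(-14))**2) = 1/(1389386115 + (-252)**2) = 1/(1389386115 + 63504) = 1/1389449619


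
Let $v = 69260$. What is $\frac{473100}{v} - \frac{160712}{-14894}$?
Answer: $\frac{454431613}{25788961} \approx 17.621$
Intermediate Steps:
$\frac{473100}{v} - \frac{160712}{-14894} = \frac{473100}{69260} - \frac{160712}{-14894} = 473100 \cdot \frac{1}{69260} - - \frac{80356}{7447} = \frac{23655}{3463} + \frac{80356}{7447} = \frac{454431613}{25788961}$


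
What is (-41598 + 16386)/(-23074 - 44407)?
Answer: 25212/67481 ≈ 0.37362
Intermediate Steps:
(-41598 + 16386)/(-23074 - 44407) = -25212/(-67481) = -25212*(-1/67481) = 25212/67481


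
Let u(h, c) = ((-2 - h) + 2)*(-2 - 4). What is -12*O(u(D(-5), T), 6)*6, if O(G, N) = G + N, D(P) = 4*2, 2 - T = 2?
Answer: -3888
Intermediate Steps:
T = 0 (T = 2 - 1*2 = 2 - 2 = 0)
D(P) = 8
u(h, c) = 6*h (u(h, c) = -h*(-6) = 6*h)
-12*O(u(D(-5), T), 6)*6 = -12*(6*8 + 6)*6 = -12*(48 + 6)*6 = -12*54*6 = -648*6 = -3888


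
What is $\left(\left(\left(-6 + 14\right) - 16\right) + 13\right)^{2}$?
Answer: $25$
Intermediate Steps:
$\left(\left(\left(-6 + 14\right) - 16\right) + 13\right)^{2} = \left(\left(8 - 16\right) + 13\right)^{2} = \left(-8 + 13\right)^{2} = 5^{2} = 25$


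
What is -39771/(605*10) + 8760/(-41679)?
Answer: -51836773/7641150 ≈ -6.7839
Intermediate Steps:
-39771/(605*10) + 8760/(-41679) = -39771/6050 + 8760*(-1/41679) = -39771*1/6050 - 2920/13893 = -39771/6050 - 2920/13893 = -51836773/7641150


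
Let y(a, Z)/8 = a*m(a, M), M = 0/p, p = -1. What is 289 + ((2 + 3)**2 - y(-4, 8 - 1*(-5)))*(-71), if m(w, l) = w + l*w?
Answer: 7602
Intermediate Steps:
M = 0 (M = 0/(-1) = 0*(-1) = 0)
y(a, Z) = 8*a**2 (y(a, Z) = 8*(a*(a*(1 + 0))) = 8*(a*(a*1)) = 8*(a*a) = 8*a**2)
289 + ((2 + 3)**2 - y(-4, 8 - 1*(-5)))*(-71) = 289 + ((2 + 3)**2 - 8*(-4)**2)*(-71) = 289 + (5**2 - 8*16)*(-71) = 289 + (25 - 1*128)*(-71) = 289 + (25 - 128)*(-71) = 289 - 103*(-71) = 289 + 7313 = 7602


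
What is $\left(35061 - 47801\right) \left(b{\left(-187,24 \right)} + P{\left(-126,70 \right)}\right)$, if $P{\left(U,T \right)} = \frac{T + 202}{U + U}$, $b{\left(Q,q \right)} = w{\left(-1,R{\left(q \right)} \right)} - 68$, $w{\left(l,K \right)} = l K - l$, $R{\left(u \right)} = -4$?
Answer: $\frac{7347340}{9} \approx 8.1637 \cdot 10^{5}$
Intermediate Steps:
$w{\left(l,K \right)} = - l + K l$ ($w{\left(l,K \right)} = K l - l = - l + K l$)
$b{\left(Q,q \right)} = -63$ ($b{\left(Q,q \right)} = - (-1 - 4) - 68 = \left(-1\right) \left(-5\right) - 68 = 5 - 68 = -63$)
$P{\left(U,T \right)} = \frac{202 + T}{2 U}$
$\left(35061 - 47801\right) \left(b{\left(-187,24 \right)} + P{\left(-126,70 \right)}\right) = \left(35061 - 47801\right) \left(-63 + \frac{202 + 70}{2 \left(-126\right)}\right) = - 12740 \left(-63 + \frac{1}{2} \left(- \frac{1}{126}\right) 272\right) = - 12740 \left(-63 - \frac{68}{63}\right) = \left(-12740\right) \left(- \frac{4037}{63}\right) = \frac{7347340}{9}$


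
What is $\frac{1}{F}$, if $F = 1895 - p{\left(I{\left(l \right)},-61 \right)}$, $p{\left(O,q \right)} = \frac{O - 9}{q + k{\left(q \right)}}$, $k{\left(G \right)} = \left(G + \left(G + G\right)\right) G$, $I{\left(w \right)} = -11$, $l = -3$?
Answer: $\frac{5551}{10519155} \approx 0.0005277$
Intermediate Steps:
$k{\left(G \right)} = 3 G^{2}$ ($k{\left(G \right)} = \left(G + 2 G\right) G = 3 G G = 3 G^{2}$)
$p{\left(O,q \right)} = \frac{-9 + O}{q + 3 q^{2}}$ ($p{\left(O,q \right)} = \frac{O - 9}{q + 3 q^{2}} = \frac{-9 + O}{q + 3 q^{2}}$)
$F = \frac{10519155}{5551}$ ($F = 1895 - \frac{-9 - 11}{\left(-61\right) \left(1 + 3 \left(-61\right)\right)} = 1895 - \left(- \frac{1}{61}\right) \frac{1}{1 - 183} \left(-20\right) = 1895 - \left(- \frac{1}{61}\right) \frac{1}{-182} \left(-20\right) = 1895 - \left(- \frac{1}{61}\right) \left(- \frac{1}{182}\right) \left(-20\right) = 1895 - - \frac{10}{5551} = 1895 + \frac{10}{5551} = \frac{10519155}{5551} \approx 1895.0$)
$\frac{1}{F} = \frac{1}{\frac{10519155}{5551}} = \frac{5551}{10519155}$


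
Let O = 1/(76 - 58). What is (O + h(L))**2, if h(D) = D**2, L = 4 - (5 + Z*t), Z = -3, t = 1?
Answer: 5329/324 ≈ 16.448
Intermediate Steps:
O = 1/18 ≈ 0.055556
L = 2 (L = 4 - (5 - 3*1) = 4 - (5 - 3) = 4 - 1*2 = 4 - 2 = 2)
(O + h(L))**2 = (1/18 + 2**2)**2 = (1/18 + 4)**2 = (73/18)**2 = 5329/324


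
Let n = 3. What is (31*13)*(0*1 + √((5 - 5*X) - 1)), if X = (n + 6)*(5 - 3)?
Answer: 403*I*√86 ≈ 3737.3*I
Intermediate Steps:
X = 18 (X = (3 + 6)*(5 - 3) = 9*2 = 18)
(31*13)*(0*1 + √((5 - 5*X) - 1)) = (31*13)*(0*1 + √((5 - 5*18) - 1)) = 403*(0 + √((5 - 90) - 1)) = 403*(0 + √(-85 - 1)) = 403*(0 + √(-86)) = 403*(0 + I*√86) = 403*(I*√86) = 403*I*√86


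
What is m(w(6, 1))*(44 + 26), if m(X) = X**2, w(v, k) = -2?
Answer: 280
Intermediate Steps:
m(w(6, 1))*(44 + 26) = (-2)**2*(44 + 26) = 4*70 = 280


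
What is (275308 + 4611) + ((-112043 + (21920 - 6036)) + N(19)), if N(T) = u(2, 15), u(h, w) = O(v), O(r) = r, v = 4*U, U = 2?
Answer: 183768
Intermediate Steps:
v = 8 (v = 4*2 = 8)
u(h, w) = 8
N(T) = 8
(275308 + 4611) + ((-112043 + (21920 - 6036)) + N(19)) = (275308 + 4611) + ((-112043 + (21920 - 6036)) + 8) = 279919 + ((-112043 + 15884) + 8) = 279919 + (-96159 + 8) = 279919 - 96151 = 183768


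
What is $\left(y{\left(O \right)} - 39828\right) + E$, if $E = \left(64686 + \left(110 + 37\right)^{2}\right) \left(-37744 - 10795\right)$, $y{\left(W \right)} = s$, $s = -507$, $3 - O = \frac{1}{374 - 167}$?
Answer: $-4188713340$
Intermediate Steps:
$O = \frac{620}{207}$ ($O = 3 - \frac{1}{374 - 167} = 3 - \frac{1}{207} = \frac{620}{207} \approx 2.9952$)
$y{\left(W \right)} = -507$
$E = -4188673005$ ($E = \left(64686 + 147^{2}\right) \left(-48539\right) = \left(64686 + 21609\right) \left(-48539\right) = 86295 \left(-48539\right) = -4188673005$)
$\left(y{\left(O \right)} - 39828\right) + E = \left(-507 - 39828\right) - 4188673005 = -40335 - 4188673005 = -4188713340$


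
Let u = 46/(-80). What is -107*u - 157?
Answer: -3819/40 ≈ -95.475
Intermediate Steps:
u = -23/40 (u = 46*(-1/80) = -23/40 ≈ -0.57500)
-107*u - 157 = -107*(-23/40) - 157 = 2461/40 - 157 = -3819/40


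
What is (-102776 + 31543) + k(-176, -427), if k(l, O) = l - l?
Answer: -71233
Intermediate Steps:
k(l, O) = 0
(-102776 + 31543) + k(-176, -427) = (-102776 + 31543) + 0 = -71233 + 0 = -71233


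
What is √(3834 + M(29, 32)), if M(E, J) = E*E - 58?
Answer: 9*√57 ≈ 67.948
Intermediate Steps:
M(E, J) = -58 + E² (M(E, J) = E² - 58 = -58 + E²)
√(3834 + M(29, 32)) = √(3834 + (-58 + 29²)) = √(3834 + (-58 + 841)) = √(3834 + 783) = √4617 = 9*√57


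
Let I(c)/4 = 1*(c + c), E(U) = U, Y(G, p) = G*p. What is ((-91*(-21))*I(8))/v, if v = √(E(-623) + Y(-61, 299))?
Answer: -61152*I*√18862/9431 ≈ -890.53*I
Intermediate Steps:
I(c) = 8*c (I(c) = 4*(1*(c + c)) = 4*(1*(2*c)) = 4*(2*c) = 8*c)
v = I*√18862 (v = √(-623 - 61*299) = √(-623 - 18239) = √(-18862) = I*√18862 ≈ 137.34*I)
((-91*(-21))*I(8))/v = ((-91*(-21))*(8*8))/((I*√18862)) = (1911*64)*(-I*√18862/18862) = 122304*(-I*√18862/18862) = -61152*I*√18862/9431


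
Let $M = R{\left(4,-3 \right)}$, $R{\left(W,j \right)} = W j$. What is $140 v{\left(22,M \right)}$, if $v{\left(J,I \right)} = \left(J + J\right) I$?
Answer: $-73920$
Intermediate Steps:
$M = -12$ ($M = 4 \left(-3\right) = -12$)
$v{\left(J,I \right)} = 2 I J$ ($v{\left(J,I \right)} = 2 J I = 2 I J$)
$140 v{\left(22,M \right)} = 140 \cdot 2 \left(-12\right) 22 = 140 \left(-528\right) = -73920$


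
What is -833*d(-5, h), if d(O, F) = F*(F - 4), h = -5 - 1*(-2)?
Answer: -17493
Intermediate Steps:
h = -3 (h = -5 + 2 = -3)
d(O, F) = F*(-4 + F)
-833*d(-5, h) = -(-2499)*(-4 - 3) = -(-2499)*(-7) = -833*21 = -17493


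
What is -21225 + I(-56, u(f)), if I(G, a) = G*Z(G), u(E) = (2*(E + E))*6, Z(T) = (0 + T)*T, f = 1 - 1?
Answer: -196841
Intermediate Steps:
f = 0
Z(T) = T**2 (Z(T) = T*T = T**2)
u(E) = 24*E (u(E) = (2*(2*E))*6 = (4*E)*6 = 24*E)
I(G, a) = G**3 (I(G, a) = G*G**2 = G**3)
-21225 + I(-56, u(f)) = -21225 + (-56)**3 = -21225 - 175616 = -196841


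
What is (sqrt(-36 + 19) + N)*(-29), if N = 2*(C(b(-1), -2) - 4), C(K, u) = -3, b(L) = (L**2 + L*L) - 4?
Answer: 406 - 29*I*sqrt(17) ≈ 406.0 - 119.57*I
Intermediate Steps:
b(L) = -4 + 2*L**2 (b(L) = (L**2 + L**2) - 4 = 2*L**2 - 4 = -4 + 2*L**2)
N = -14 (N = 2*(-3 - 4) = 2*(-7) = -14)
(sqrt(-36 + 19) + N)*(-29) = (sqrt(-36 + 19) - 14)*(-29) = (sqrt(-17) - 14)*(-29) = (I*sqrt(17) - 14)*(-29) = (-14 + I*sqrt(17))*(-29) = 406 - 29*I*sqrt(17)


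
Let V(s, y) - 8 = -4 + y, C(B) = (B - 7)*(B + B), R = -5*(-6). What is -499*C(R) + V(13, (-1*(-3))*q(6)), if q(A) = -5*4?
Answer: -688676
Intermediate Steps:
q(A) = -20
R = 30
C(B) = 2*B*(-7 + B) (C(B) = (-7 + B)*(2*B) = 2*B*(-7 + B))
V(s, y) = 4 + y (V(s, y) = 8 + (-4 + y) = 4 + y)
-499*C(R) + V(13, (-1*(-3))*q(6)) = -998*30*(-7 + 30) + (4 - 1*(-3)*(-20)) = -998*30*23 + (4 + 3*(-20)) = -499*1380 + (4 - 60) = -688620 - 56 = -688676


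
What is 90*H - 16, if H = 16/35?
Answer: 176/7 ≈ 25.143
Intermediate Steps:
H = 16/35 (H = 16*(1/35) = 16/35 ≈ 0.45714)
90*H - 16 = 90*(16/35) - 16 = 288/7 - 16 = 176/7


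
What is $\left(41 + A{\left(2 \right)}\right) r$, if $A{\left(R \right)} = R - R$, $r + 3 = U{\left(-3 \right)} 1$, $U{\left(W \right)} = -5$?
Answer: $-328$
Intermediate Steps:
$r = -8$ ($r = -3 - 5 = -8$)
$A{\left(R \right)} = 0$
$\left(41 + A{\left(2 \right)}\right) r = \left(41 + 0\right) \left(-8\right) = 41 \left(-8\right) = -328$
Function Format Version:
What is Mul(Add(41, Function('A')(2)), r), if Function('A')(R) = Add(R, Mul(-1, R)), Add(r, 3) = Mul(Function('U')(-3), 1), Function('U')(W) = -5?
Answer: -328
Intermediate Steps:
r = -8 (r = Add(-3, Mul(-5, 1)) = Add(-3, -5) = -8)
Function('A')(R) = 0
Mul(Add(41, Function('A')(2)), r) = Mul(Add(41, 0), -8) = Mul(41, -8) = -328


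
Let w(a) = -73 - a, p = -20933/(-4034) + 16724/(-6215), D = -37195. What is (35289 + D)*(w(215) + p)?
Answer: 60367095981/110935 ≈ 5.4417e+5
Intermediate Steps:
p = 554283/221870 (p = -20933*(-1/4034) + 16724*(-1/6215) = 20933/4034 - 148/55 = 554283/221870 ≈ 2.4982)
(35289 + D)*(w(215) + p) = (35289 - 37195)*((-73 - 1*215) + 554283/221870) = -1906*((-73 - 215) + 554283/221870) = -1906*(-288 + 554283/221870) = -1906*(-63344277/221870) = 60367095981/110935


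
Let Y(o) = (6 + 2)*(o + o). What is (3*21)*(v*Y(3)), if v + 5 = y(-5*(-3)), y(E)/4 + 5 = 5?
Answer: -15120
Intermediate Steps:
y(E) = 0 (y(E) = -20 + 4*5 = -20 + 20 = 0)
v = -5 (v = -5 + 0 = -5)
Y(o) = 16*o (Y(o) = 8*(2*o) = 16*o)
(3*21)*(v*Y(3)) = (3*21)*(-80*3) = 63*(-5*48) = 63*(-240) = -15120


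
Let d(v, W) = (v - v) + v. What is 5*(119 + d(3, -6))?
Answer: 610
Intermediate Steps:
d(v, W) = v (d(v, W) = 0 + v = v)
5*(119 + d(3, -6)) = 5*(119 + 3) = 5*122 = 610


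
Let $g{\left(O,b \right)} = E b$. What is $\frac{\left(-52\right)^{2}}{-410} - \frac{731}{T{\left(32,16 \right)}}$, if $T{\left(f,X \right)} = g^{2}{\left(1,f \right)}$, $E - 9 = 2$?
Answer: $- \frac{167668063}{25400320} \approx -6.601$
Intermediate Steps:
$E = 11$ ($E = 9 + 2 = 11$)
$g{\left(O,b \right)} = 11 b$
$T{\left(f,X \right)} = 121 f^{2}$ ($T{\left(f,X \right)} = \left(11 f\right)^{2} = 121 f^{2}$)
$\frac{\left(-52\right)^{2}}{-410} - \frac{731}{T{\left(32,16 \right)}} = \frac{\left(-52\right)^{2}}{-410} - \frac{731}{121 \cdot 32^{2}} = 2704 \left(- \frac{1}{410}\right) - \frac{731}{121 \cdot 1024} = - \frac{1352}{205} - \frac{731}{123904} = - \frac{167668063}{25400320}$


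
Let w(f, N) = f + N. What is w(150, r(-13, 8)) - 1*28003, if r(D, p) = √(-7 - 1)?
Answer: -27853 + 2*I*√2 ≈ -27853.0 + 2.8284*I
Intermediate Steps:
r(D, p) = 2*I*√2 (r(D, p) = √(-8) = 2*I*√2)
w(f, N) = N + f
w(150, r(-13, 8)) - 1*28003 = (2*I*√2 + 150) - 1*28003 = (150 + 2*I*√2) - 28003 = -27853 + 2*I*√2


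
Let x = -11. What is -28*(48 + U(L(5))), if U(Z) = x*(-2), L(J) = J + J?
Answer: -1960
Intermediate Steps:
L(J) = 2*J
U(Z) = 22 (U(Z) = -11*(-2) = 22)
-28*(48 + U(L(5))) = -28*(48 + 22) = -28*70 = -1960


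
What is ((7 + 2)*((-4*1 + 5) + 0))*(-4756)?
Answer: -42804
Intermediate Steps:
((7 + 2)*((-4*1 + 5) + 0))*(-4756) = (9*((-4 + 5) + 0))*(-4756) = (9*(1 + 0))*(-4756) = (9*1)*(-4756) = 9*(-4756) = -42804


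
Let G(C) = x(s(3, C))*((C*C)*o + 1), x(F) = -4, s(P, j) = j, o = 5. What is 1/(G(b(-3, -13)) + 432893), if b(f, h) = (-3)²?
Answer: 1/431269 ≈ 2.3187e-6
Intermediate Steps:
b(f, h) = 9
G(C) = -4 - 20*C² (G(C) = -4*((C*C)*5 + 1) = -4*(C²*5 + 1) = -4*(5*C² + 1) = -4*(1 + 5*C²) = -4 - 20*C²)
1/(G(b(-3, -13)) + 432893) = 1/((-4 - 20*9²) + 432893) = 1/((-4 - 20*81) + 432893) = 1/((-4 - 1620) + 432893) = 1/(-1624 + 432893) = 1/431269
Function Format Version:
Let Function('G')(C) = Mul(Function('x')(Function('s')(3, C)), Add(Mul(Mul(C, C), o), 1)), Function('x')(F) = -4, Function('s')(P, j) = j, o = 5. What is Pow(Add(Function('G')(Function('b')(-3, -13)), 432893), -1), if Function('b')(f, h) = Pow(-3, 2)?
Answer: Rational(1, 431269) ≈ 2.3187e-6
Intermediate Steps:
Function('b')(f, h) = 9
Function('G')(C) = Add(-4, Mul(-20, Pow(C, 2))) (Function('G')(C) = Mul(-4, Add(Mul(Mul(C, C), 5), 1)) = Mul(-4, Add(Mul(Pow(C, 2), 5), 1)) = Mul(-4, Add(Mul(5, Pow(C, 2)), 1)) = Mul(-4, Add(1, Mul(5, Pow(C, 2)))) = Add(-4, Mul(-20, Pow(C, 2))))
Pow(Add(Function('G')(Function('b')(-3, -13)), 432893), -1) = Pow(Add(Add(-4, Mul(-20, Pow(9, 2))), 432893), -1) = Pow(Add(Add(-4, Mul(-20, 81)), 432893), -1) = Pow(Add(Add(-4, -1620), 432893), -1) = Pow(Add(-1624, 432893), -1) = Pow(431269, -1) = Rational(1, 431269)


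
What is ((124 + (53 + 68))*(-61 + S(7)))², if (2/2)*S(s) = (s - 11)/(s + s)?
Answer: 225450225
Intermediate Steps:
S(s) = (-11 + s)/(2*s) (S(s) = (s - 11)/(s + s) = (-11 + s)/((2*s)) = (-11 + s)*(1/(2*s)) = (-11 + s)/(2*s))
((124 + (53 + 68))*(-61 + S(7)))² = ((124 + (53 + 68))*(-61 + (½)*(-11 + 7)/7))² = ((124 + 121)*(-61 + (½)*(⅐)*(-4)))² = (245*(-61 - 2/7))² = (245*(-429/7))² = (-15015)² = 225450225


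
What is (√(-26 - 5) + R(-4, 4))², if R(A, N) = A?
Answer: (4 - I*√31)² ≈ -15.0 - 44.542*I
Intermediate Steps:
(√(-26 - 5) + R(-4, 4))² = (√(-26 - 5) - 4)² = (√(-31) - 4)² = (I*√31 - 4)² = (-4 + I*√31)²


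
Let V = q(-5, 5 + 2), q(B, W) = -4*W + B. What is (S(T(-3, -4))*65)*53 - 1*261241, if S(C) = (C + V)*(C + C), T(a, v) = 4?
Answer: -1060481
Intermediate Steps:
q(B, W) = B - 4*W
V = -33 (V = -5 - 4*(5 + 2) = -5 - 4*7 = -5 - 28 = -33)
S(C) = 2*C*(-33 + C) (S(C) = (C - 33)*(C + C) = (-33 + C)*(2*C) = 2*C*(-33 + C))
(S(T(-3, -4))*65)*53 - 1*261241 = ((2*4*(-33 + 4))*65)*53 - 1*261241 = ((2*4*(-29))*65)*53 - 261241 = -232*65*53 - 261241 = -15080*53 - 261241 = -799240 - 261241 = -1060481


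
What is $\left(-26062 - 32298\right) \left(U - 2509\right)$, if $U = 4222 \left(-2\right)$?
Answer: $639217080$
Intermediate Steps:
$U = -8444$
$\left(-26062 - 32298\right) \left(U - 2509\right) = \left(-26062 - 32298\right) \left(-8444 - 2509\right) = - 58360 \left(-8444 + \left(-17997 + 15488\right)\right) = - 58360 \left(-8444 - 2509\right) = \left(-58360\right) \left(-10953\right) = 639217080$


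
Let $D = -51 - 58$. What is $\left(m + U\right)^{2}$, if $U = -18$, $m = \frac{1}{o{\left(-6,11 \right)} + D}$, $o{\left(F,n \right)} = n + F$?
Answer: $\frac{3508129}{10816} \approx 324.35$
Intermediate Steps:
$D = -109$ ($D = -51 - 58 = -109$)
$o{\left(F,n \right)} = F + n$
$m = - \frac{1}{104}$ ($m = \frac{1}{\left(-6 + 11\right) - 109} = \frac{1}{5 - 109} = \frac{1}{-104} = - \frac{1}{104} \approx -0.0096154$)
$\left(m + U\right)^{2} = \left(- \frac{1}{104} - 18\right)^{2} = \left(- \frac{1873}{104}\right)^{2} = \frac{3508129}{10816}$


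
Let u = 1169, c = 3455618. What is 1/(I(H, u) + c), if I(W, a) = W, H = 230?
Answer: 1/3455848 ≈ 2.8936e-7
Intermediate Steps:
1/(I(H, u) + c) = 1/(230 + 3455618) = 1/3455848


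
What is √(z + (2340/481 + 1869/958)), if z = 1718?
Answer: √2167091203166/35446 ≈ 41.531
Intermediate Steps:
√(z + (2340/481 + 1869/958)) = √(1718 + (2340/481 + 1869/958)) = √(1718 + (2340*(1/481) + 1869*(1/958))) = √(1718 + (180/37 + 1869/958)) = √(1718 + 241593/35446) = √(61137821/35446) = √2167091203166/35446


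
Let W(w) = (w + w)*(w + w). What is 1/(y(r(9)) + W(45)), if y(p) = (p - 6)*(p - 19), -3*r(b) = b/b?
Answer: 9/74002 ≈ 0.00012162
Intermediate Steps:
r(b) = -1/3 (r(b) = -b/(3*b) = -1/3*1 = -1/3)
y(p) = (-19 + p)*(-6 + p) (y(p) = (-6 + p)*(-19 + p) = (-19 + p)*(-6 + p))
W(w) = 4*w**2 (W(w) = (2*w)*(2*w) = 4*w**2)
1/(y(r(9)) + W(45)) = 1/((114 + (-1/3)**2 - 25*(-1/3)) + 4*45**2) = 1/((114 + 1/9 + 25/3) + 4*2025) = 1/(1102/9 + 8100) = 1/(74002/9) = 9/74002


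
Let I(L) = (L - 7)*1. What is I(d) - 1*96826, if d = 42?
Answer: -96791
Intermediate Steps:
I(L) = -7 + L (I(L) = (-7 + L)*1 = -7 + L)
I(d) - 1*96826 = (-7 + 42) - 1*96826 = 35 - 96826 = -96791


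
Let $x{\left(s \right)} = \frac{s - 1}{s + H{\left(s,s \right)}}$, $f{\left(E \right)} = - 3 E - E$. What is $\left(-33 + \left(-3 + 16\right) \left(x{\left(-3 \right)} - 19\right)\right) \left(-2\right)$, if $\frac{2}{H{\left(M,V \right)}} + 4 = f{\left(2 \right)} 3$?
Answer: $\frac{22624}{43} \approx 526.14$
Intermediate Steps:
$f{\left(E \right)} = - 4 E$
$H{\left(M,V \right)} = - \frac{1}{14}$ ($H{\left(M,V \right)} = \frac{2}{-4 + \left(-4\right) 2 \cdot 3} = \frac{2}{-4 - 24} = \frac{2}{-28} = 2 \left(- \frac{1}{28}\right) = - \frac{1}{14}$)
$x{\left(s \right)} = \frac{-1 + s}{- \frac{1}{14} + s}$ ($x{\left(s \right)} = \frac{s - 1}{s - \frac{1}{14}} = \frac{-1 + s}{- \frac{1}{14} + s}$)
$\left(-33 + \left(-3 + 16\right) \left(x{\left(-3 \right)} - 19\right)\right) \left(-2\right) = \left(-33 + \left(-3 + 16\right) \left(\frac{14 \left(-1 - 3\right)}{-1 + 14 \left(-3\right)} - 19\right)\right) \left(-2\right) = \left(-33 + 13 \left(14 \frac{1}{-1 - 42} \left(-4\right) - 19\right)\right) \left(-2\right) = \left(-33 + 13 \left(14 \frac{1}{-43} \left(-4\right) - 19\right)\right) \left(-2\right) = \left(-33 + 13 \left(14 \left(- \frac{1}{43}\right) \left(-4\right) - 19\right)\right) \left(-2\right) = \left(-33 + 13 \left(\frac{56}{43} - 19\right)\right) \left(-2\right) = \left(-33 + 13 \left(- \frac{761}{43}\right)\right) \left(-2\right) = \left(-33 - \frac{9893}{43}\right) \left(-2\right) = \left(- \frac{11312}{43}\right) \left(-2\right) = \frac{22624}{43}$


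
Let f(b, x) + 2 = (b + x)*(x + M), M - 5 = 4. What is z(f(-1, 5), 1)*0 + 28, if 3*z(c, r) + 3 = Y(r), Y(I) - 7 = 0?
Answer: 28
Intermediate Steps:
M = 9 (M = 5 + 4 = 9)
Y(I) = 7 (Y(I) = 7 + 0 = 7)
f(b, x) = -2 + (9 + x)*(b + x) (f(b, x) = -2 + (b + x)*(x + 9) = -2 + (b + x)*(9 + x) = -2 + (9 + x)*(b + x))
z(c, r) = 4/3 (z(c, r) = -1 + (⅓)*7 = -1 + 7/3 = 4/3)
z(f(-1, 5), 1)*0 + 28 = (4/3)*0 + 28 = 0 + 28 = 28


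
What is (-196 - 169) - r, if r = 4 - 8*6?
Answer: -321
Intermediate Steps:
r = -44 (r = 4 - 48 = -44)
(-196 - 169) - r = (-196 - 169) - 1*(-44) = -365 + 44 = -321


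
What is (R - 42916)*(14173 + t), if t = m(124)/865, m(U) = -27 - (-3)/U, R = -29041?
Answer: -21877700287339/21452 ≈ -1.0198e+9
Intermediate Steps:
m(U) = -27 + 3/U
t = -669/21452 (t = (-27 + 3/124)/865 = (-27 + 3*(1/124))*(1/865) = (-27 + 3/124)*(1/865) = -3345/124*1/865 = -669/21452 ≈ -0.031186)
(R - 42916)*(14173 + t) = (-29041 - 42916)*(14173 - 669/21452) = -71957*304038527/21452 = -21877700287339/21452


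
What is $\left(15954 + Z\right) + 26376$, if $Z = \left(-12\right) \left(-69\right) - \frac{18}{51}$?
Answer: $\frac{733680}{17} \approx 43158.0$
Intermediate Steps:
$Z = \frac{14070}{17}$ ($Z = 828 - \frac{6}{17} = \frac{14070}{17} \approx 827.65$)
$\left(15954 + Z\right) + 26376 = \left(15954 + \frac{14070}{17}\right) + 26376 = \frac{285288}{17} + 26376 = \frac{733680}{17}$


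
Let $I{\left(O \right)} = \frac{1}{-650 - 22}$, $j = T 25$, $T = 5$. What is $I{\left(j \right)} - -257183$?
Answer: $\frac{172826975}{672} \approx 2.5718 \cdot 10^{5}$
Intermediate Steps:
$j = 125$ ($j = 5 \cdot 25 = 125$)
$I{\left(O \right)} = - \frac{1}{672}$ ($I{\left(O \right)} = \frac{1}{-672} = - \frac{1}{672}$)
$I{\left(j \right)} - -257183 = - \frac{1}{672} - -257183 = - \frac{1}{672} + 257183 = \frac{172826975}{672}$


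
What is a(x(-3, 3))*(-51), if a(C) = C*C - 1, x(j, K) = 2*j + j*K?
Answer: -11424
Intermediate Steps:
x(j, K) = 2*j + K*j
a(C) = -1 + C**2 (a(C) = C**2 - 1 = -1 + C**2)
a(x(-3, 3))*(-51) = (-1 + (-3*(2 + 3))**2)*(-51) = (-1 + (-3*5)**2)*(-51) = (-1 + (-15)**2)*(-51) = (-1 + 225)*(-51) = 224*(-51) = -11424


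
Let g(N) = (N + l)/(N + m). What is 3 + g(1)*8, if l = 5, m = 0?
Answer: 51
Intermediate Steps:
g(N) = (5 + N)/N (g(N) = (N + 5)/(N + 0) = (5 + N)/N)
3 + g(1)*8 = 3 + ((5 + 1)/1)*8 = 3 + (1*6)*8 = 3 + 6*8 = 3 + 48 = 51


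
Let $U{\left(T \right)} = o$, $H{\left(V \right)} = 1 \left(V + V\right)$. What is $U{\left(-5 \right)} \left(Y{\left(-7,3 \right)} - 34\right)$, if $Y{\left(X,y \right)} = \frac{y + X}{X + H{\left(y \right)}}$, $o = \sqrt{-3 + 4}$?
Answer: $-30$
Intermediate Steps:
$H{\left(V \right)} = 2 V$ ($H{\left(V \right)} = 1 \cdot 2 V = 2 V$)
$o = 1$ ($o = \sqrt{1} = 1$)
$U{\left(T \right)} = 1$
$Y{\left(X,y \right)} = \frac{X + y}{X + 2 y}$ ($Y{\left(X,y \right)} = \frac{y + X}{X + 2 y} = \frac{X + y}{X + 2 y}$)
$U{\left(-5 \right)} \left(Y{\left(-7,3 \right)} - 34\right) = 1 \left(\frac{-7 + 3}{-7 + 2 \cdot 3} - 34\right) = 1 \left(\frac{1}{-7 + 6} \left(-4\right) - 34\right) = 1 \left(\frac{1}{-1} \left(-4\right) - 34\right) = 1 \left(\left(-1\right) \left(-4\right) - 34\right) = 1 \left(4 - 34\right) = 1 \left(-30\right) = -30$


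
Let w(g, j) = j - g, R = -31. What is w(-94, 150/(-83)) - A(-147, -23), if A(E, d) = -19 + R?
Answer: 11802/83 ≈ 142.19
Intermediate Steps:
A(E, d) = -50 (A(E, d) = -19 - 31 = -50)
w(-94, 150/(-83)) - A(-147, -23) = (150/(-83) - 1*(-94)) - 1*(-50) = (150*(-1/83) + 94) + 50 = (-150/83 + 94) + 50 = 7652/83 + 50 = 11802/83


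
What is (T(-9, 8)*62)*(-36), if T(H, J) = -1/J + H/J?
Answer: 2790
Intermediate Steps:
(T(-9, 8)*62)*(-36) = (((-1 - 9)/8)*62)*(-36) = (((⅛)*(-10))*62)*(-36) = -5/4*62*(-36) = -155/2*(-36) = 2790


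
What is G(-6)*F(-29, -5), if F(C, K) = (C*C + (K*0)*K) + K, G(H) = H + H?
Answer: -10032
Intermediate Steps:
G(H) = 2*H
F(C, K) = K + C**2 (F(C, K) = (C**2 + 0*K) + K = (C**2 + 0) + K = C**2 + K = K + C**2)
G(-6)*F(-29, -5) = (2*(-6))*(-5 + (-29)**2) = -12*(-5 + 841) = -12*836 = -10032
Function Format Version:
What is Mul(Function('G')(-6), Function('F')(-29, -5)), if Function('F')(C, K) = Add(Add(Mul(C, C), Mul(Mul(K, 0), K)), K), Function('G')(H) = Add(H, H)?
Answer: -10032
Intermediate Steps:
Function('G')(H) = Mul(2, H)
Function('F')(C, K) = Add(K, Pow(C, 2)) (Function('F')(C, K) = Add(Add(Pow(C, 2), Mul(0, K)), K) = Add(Add(Pow(C, 2), 0), K) = Add(Pow(C, 2), K) = Add(K, Pow(C, 2)))
Mul(Function('G')(-6), Function('F')(-29, -5)) = Mul(Mul(2, -6), Add(-5, Pow(-29, 2))) = Mul(-12, Add(-5, 841)) = Mul(-12, 836) = -10032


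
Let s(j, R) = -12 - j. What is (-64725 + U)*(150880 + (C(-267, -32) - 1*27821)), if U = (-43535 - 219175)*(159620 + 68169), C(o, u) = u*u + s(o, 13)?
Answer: -7440698370825270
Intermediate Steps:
C(o, u) = -12 + u² - o (C(o, u) = u*u + (-12 - o) = u² + (-12 - o) = -12 + u² - o)
U = -59842448190 (U = -262710*227789 = -59842448190)
(-64725 + U)*(150880 + (C(-267, -32) - 1*27821)) = (-64725 - 59842448190)*(150880 + ((-12 + (-32)² - 1*(-267)) - 1*27821)) = -59842512915*(150880 + ((-12 + 1024 + 267) - 27821)) = -59842512915*(150880 + (1279 - 27821)) = -59842512915*(150880 - 26542) = -59842512915*124338 = -7440698370825270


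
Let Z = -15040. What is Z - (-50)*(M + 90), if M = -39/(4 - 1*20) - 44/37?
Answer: -3101365/296 ≈ -10478.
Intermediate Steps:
M = 739/592 (M = -39/(4 - 20) - 44*1/37 = -39/(-16) - 44/37 = -39*(-1/16) - 44/37 = 39/16 - 44/37 = 739/592 ≈ 1.2483)
Z - (-50)*(M + 90) = -15040 - (-50)*(739/592 + 90) = -15040 - (-50)*54019/592 = -15040 - 1*(-1350475/296) = -15040 + 1350475/296 = -3101365/296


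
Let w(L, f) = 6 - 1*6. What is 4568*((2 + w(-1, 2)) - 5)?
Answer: -13704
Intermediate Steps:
w(L, f) = 0 (w(L, f) = 6 - 6 = 0)
4568*((2 + w(-1, 2)) - 5) = 4568*((2 + 0) - 5) = 4568*(2 - 5) = 4568*(-3) = -13704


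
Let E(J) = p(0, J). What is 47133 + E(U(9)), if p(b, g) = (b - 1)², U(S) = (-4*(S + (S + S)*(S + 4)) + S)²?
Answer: 47134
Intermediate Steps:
U(S) = (-3*S - 8*S*(4 + S))² (U(S) = (-4*(S + (2*S)*(4 + S)) + S)² = (-4*(S + 2*S*(4 + S)) + S)² = ((-4*S - 8*S*(4 + S)) + S)² = (-3*S - 8*S*(4 + S))²)
p(b, g) = (-1 + b)²
E(J) = 1 (E(J) = (-1 + 0)² = (-1)² = 1)
47133 + E(U(9)) = 47133 + 1 = 47134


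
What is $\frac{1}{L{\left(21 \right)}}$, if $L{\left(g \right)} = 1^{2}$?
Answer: $1$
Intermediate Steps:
$L{\left(g \right)} = 1$
$\frac{1}{L{\left(21 \right)}} = 1^{-1} = 1$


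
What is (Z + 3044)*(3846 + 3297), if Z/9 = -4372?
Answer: -259319472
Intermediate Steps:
Z = -39348 (Z = 9*(-4372) = -39348)
(Z + 3044)*(3846 + 3297) = (-39348 + 3044)*(3846 + 3297) = -36304*7143 = -259319472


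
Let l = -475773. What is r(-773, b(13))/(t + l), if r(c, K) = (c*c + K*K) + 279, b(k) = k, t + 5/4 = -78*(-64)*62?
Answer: -2391908/665081 ≈ -3.5964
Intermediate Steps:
t = 1238011/4 (t = -5/4 - 78*(-64)*62 = -5/4 + 4992*62 = -5/4 + 309504 = 1238011/4 ≈ 3.0950e+5)
r(c, K) = 279 + K² + c² (r(c, K) = (c² + K²) + 279 = (K² + c²) + 279 = 279 + K² + c²)
r(-773, b(13))/(t + l) = (279 + 13² + (-773)²)/(1238011/4 - 475773) = (279 + 169 + 597529)/(-665081/4) = 597977*(-4/665081) = -2391908/665081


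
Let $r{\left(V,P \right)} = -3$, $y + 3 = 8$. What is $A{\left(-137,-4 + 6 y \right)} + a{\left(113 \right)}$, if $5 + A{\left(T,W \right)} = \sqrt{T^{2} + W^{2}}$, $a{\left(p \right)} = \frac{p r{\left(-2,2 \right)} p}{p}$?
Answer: $-344 + \sqrt{19445} \approx -204.55$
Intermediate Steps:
$y = 5$ ($y = -3 + 8 = 5$)
$a{\left(p \right)} = - 3 p$ ($a{\left(p \right)} = \frac{p \left(-3\right) p}{p} = \frac{- 3 p p}{p} = \frac{\left(-3\right) p^{2}}{p} = - 3 p$)
$A{\left(T,W \right)} = -5 + \sqrt{T^{2} + W^{2}}$
$A{\left(-137,-4 + 6 y \right)} + a{\left(113 \right)} = \left(-5 + \sqrt{\left(-137\right)^{2} + \left(-4 + 6 \cdot 5\right)^{2}}\right) - 339 = \left(-5 + \sqrt{18769 + \left(-4 + 30\right)^{2}}\right) - 339 = \left(-5 + \sqrt{18769 + 26^{2}}\right) - 339 = \left(-5 + \sqrt{18769 + 676}\right) - 339 = \left(-5 + \sqrt{19445}\right) - 339 = -344 + \sqrt{19445}$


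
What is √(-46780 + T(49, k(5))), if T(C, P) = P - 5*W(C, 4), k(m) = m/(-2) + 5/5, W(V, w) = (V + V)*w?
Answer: I*√194966/2 ≈ 220.77*I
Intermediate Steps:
W(V, w) = 2*V*w (W(V, w) = (2*V)*w = 2*V*w)
k(m) = 1 - m/2 (k(m) = m*(-½) + 5*(⅕) = -m/2 + 1 = 1 - m/2)
T(C, P) = P - 40*C (T(C, P) = P - 10*C*4 = P - 40*C)
√(-46780 + T(49, k(5))) = √(-46780 + ((1 - ½*5) - 40*49)) = √(-46780 + ((1 - 5/2) - 1960)) = √(-46780 + (-3/2 - 1960)) = √(-46780 - 3923/2) = √(-97483/2) = I*√194966/2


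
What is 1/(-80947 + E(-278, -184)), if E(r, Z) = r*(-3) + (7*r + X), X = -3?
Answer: -1/82062 ≈ -1.2186e-5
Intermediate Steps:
E(r, Z) = -3 + 4*r (E(r, Z) = r*(-3) + (7*r - 3) = -3*r + (-3 + 7*r) = -3 + 4*r)
1/(-80947 + E(-278, -184)) = 1/(-80947 + (-3 + 4*(-278))) = 1/(-80947 + (-3 - 1112)) = 1/(-80947 - 1115) = 1/(-82062) = -1/82062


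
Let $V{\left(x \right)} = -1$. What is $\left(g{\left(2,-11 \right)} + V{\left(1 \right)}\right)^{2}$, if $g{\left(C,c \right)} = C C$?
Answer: $9$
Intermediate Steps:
$g{\left(C,c \right)} = C^{2}$
$\left(g{\left(2,-11 \right)} + V{\left(1 \right)}\right)^{2} = \left(2^{2} - 1\right)^{2} = \left(4 - 1\right)^{2} = 3^{2} = 9$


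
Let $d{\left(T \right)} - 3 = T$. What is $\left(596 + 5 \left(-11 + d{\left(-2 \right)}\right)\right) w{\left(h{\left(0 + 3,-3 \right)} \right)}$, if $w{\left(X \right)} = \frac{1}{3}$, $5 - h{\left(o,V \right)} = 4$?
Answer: $182$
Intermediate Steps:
$d{\left(T \right)} = 3 + T$
$h{\left(o,V \right)} = 1$ ($h{\left(o,V \right)} = 5 - 4 = 1$)
$w{\left(X \right)} = \frac{1}{3}$
$\left(596 + 5 \left(-11 + d{\left(-2 \right)}\right)\right) w{\left(h{\left(0 + 3,-3 \right)} \right)} = \left(596 + 5 \left(-11 + \left(3 - 2\right)\right)\right) \frac{1}{3} = \left(596 + 5 \left(-11 + 1\right)\right) \frac{1}{3} = \left(596 + 5 \left(-10\right)\right) \frac{1}{3} = \left(596 - 50\right) \frac{1}{3} = 546 \cdot \frac{1}{3} = 182$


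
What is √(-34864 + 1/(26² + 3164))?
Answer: I*√2008166385/240 ≈ 186.72*I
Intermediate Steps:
√(-34864 + 1/(26² + 3164)) = √(-34864 + 1/(676 + 3164)) = √(-34864 + 1/3840) = √(-133877759/3840) = I*√2008166385/240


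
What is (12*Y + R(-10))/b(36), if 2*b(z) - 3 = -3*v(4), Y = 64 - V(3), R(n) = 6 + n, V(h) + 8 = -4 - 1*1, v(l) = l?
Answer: -1840/9 ≈ -204.44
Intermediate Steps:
V(h) = -13 (V(h) = -8 + (-4 - 1*1) = -8 + (-4 - 1) = -8 - 5 = -13)
Y = 77 (Y = 64 - 1*(-13) = 64 + 13 = 77)
b(z) = -9/2 (b(z) = 3/2 + (-3*4)/2 = 3/2 + (1/2)*(-12) = 3/2 - 6 = -9/2)
(12*Y + R(-10))/b(36) = (12*77 + (6 - 10))/(-9/2) = (924 - 4)*(-2/9) = 920*(-2/9) = -1840/9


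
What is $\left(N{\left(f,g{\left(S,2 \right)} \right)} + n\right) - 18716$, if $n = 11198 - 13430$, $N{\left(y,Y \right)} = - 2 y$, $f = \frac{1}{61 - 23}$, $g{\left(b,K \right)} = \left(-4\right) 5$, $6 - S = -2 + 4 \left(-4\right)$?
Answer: $- \frac{398013}{19} \approx -20948.0$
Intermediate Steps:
$S = 24$ ($S = 6 - \left(-2 + 4 \left(-4\right)\right) = 6 - \left(-2 - 16\right) = 6 - -18 = 6 + 18 = 24$)
$g{\left(b,K \right)} = -20$
$f = \frac{1}{38} \approx 0.026316$
$n = -2232$
$\left(N{\left(f,g{\left(S,2 \right)} \right)} + n\right) - 18716 = \left(\left(-2\right) \frac{1}{38} - 2232\right) - 18716 = \left(- \frac{1}{19} - 2232\right) - 18716 = - \frac{42409}{19} - 18716 = - \frac{398013}{19}$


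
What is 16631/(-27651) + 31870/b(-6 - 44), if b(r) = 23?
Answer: 880854857/635973 ≈ 1385.1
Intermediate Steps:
16631/(-27651) + 31870/b(-6 - 44) = 16631/(-27651) + 31870/23 = 16631*(-1/27651) + 31870*(1/23) = -16631/27651 + 31870/23 = 880854857/635973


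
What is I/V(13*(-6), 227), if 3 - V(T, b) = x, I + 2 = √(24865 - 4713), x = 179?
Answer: 1/88 - √5038/88 ≈ -0.79521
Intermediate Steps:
I = -2 + 2*√5038 (I = -2 + √(24865 - 4713) = -2 + √20152 = -2 + 2*√5038 ≈ 139.96)
V(T, b) = -176 (V(T, b) = 3 - 1*179 = 3 - 179 = -176)
I/V(13*(-6), 227) = (-2 + 2*√5038)/(-176) = (-2 + 2*√5038)*(-1/176) = 1/88 - √5038/88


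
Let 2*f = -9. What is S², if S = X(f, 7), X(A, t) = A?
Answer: 81/4 ≈ 20.250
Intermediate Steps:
f = -9/2 (f = (½)*(-9) = -9/2 ≈ -4.5000)
S = -9/2 ≈ -4.5000
S² = (-9/2)² = 81/4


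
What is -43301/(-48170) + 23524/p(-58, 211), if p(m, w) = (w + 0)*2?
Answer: 575712051/10163870 ≈ 56.643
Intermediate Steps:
p(m, w) = 2*w (p(m, w) = w*2 = 2*w)
-43301/(-48170) + 23524/p(-58, 211) = -43301/(-48170) + 23524/((2*211)) = -43301*(-1/48170) + 23524/422 = 43301/48170 + 23524*(1/422) = 43301/48170 + 11762/211 = 575712051/10163870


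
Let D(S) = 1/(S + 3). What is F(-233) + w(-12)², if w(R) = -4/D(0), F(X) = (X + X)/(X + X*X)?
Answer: 16703/116 ≈ 143.99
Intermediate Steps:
D(S) = 1/(3 + S)
F(X) = 2*X/(X + X²) (F(X) = (2*X)/(X + X²) = 2*X/(X + X²))
w(R) = -12 (w(R) = -4/(1/(3 + 0)) = -4/(1/3) = -4/⅓ = -4*3 = -12)
F(-233) + w(-12)² = 2/(1 - 233) + (-12)² = 2/(-232) + 144 = 2*(-1/232) + 144 = -1/116 + 144 = 16703/116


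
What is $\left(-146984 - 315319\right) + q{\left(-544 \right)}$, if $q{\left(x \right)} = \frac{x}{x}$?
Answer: $-462302$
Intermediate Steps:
$q{\left(x \right)} = 1$
$\left(-146984 - 315319\right) + q{\left(-544 \right)} = \left(-146984 - 315319\right) + 1 = -462303 + 1 = -462302$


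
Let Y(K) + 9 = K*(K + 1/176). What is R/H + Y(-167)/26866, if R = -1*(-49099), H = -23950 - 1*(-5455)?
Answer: -20201548607/12493150560 ≈ -1.6170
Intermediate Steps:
H = -18495 (H = -23950 + 5455 = -18495)
R = 49099
Y(K) = -9 + K*(1/176 + K) (Y(K) = -9 + K*(K + 1/176) = -9 + K*(1/176 + K))
R/H + Y(-167)/26866 = 49099/(-18495) + (-9 + (-167)**2 + (1/176)*(-167))/26866 = 49099*(-1/18495) + (-9 + 27889 - 167/176)*(1/26866) = -49099/18495 + (4906713/176)*(1/26866) = -49099/18495 + 700959/675488 = -20201548607/12493150560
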